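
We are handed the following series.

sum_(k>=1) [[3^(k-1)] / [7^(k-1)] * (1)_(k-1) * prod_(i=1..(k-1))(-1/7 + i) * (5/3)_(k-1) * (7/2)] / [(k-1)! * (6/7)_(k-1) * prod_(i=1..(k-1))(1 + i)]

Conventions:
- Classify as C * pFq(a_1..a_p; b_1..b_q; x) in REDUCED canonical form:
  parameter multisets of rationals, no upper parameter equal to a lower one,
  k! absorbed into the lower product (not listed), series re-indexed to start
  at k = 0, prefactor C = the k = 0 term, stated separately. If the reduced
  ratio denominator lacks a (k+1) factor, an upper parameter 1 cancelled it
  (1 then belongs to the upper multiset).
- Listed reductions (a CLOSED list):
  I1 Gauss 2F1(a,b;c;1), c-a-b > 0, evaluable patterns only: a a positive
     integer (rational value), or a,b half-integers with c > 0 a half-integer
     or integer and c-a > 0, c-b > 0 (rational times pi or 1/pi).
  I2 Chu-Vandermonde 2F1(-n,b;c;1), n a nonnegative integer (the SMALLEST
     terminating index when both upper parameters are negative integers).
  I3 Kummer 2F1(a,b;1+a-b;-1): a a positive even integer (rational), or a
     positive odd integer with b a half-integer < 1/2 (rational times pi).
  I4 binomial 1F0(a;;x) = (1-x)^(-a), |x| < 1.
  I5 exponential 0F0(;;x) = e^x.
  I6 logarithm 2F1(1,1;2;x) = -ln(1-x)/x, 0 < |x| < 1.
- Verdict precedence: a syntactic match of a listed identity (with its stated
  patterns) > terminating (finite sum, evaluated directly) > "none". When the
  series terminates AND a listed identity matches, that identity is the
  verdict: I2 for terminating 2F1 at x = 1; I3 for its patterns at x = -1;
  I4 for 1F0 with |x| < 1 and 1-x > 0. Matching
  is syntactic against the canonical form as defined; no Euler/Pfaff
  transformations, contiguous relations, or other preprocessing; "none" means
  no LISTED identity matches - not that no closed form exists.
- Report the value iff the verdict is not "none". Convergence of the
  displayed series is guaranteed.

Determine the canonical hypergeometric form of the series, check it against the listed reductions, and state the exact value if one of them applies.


The series (x = 3/7) is 2F1: upper {1, 5/3}, lower {2}, prefactor 7/2. Verdict: none. Every listed pattern misses the 2F1 form at 3/7, upper {1, 5/3}.

First insight: t_0 = 7/2 here, and the lower running product (C = 7/2, x = 3/7) is a rising factorial.
Consecutive-term ratio: r(k) = (3/7) * (k+1) (k+5/3) / [(k+2) (k+1)] - rational in k. x = (3/7); t_0 = 7/2; negate the roots.


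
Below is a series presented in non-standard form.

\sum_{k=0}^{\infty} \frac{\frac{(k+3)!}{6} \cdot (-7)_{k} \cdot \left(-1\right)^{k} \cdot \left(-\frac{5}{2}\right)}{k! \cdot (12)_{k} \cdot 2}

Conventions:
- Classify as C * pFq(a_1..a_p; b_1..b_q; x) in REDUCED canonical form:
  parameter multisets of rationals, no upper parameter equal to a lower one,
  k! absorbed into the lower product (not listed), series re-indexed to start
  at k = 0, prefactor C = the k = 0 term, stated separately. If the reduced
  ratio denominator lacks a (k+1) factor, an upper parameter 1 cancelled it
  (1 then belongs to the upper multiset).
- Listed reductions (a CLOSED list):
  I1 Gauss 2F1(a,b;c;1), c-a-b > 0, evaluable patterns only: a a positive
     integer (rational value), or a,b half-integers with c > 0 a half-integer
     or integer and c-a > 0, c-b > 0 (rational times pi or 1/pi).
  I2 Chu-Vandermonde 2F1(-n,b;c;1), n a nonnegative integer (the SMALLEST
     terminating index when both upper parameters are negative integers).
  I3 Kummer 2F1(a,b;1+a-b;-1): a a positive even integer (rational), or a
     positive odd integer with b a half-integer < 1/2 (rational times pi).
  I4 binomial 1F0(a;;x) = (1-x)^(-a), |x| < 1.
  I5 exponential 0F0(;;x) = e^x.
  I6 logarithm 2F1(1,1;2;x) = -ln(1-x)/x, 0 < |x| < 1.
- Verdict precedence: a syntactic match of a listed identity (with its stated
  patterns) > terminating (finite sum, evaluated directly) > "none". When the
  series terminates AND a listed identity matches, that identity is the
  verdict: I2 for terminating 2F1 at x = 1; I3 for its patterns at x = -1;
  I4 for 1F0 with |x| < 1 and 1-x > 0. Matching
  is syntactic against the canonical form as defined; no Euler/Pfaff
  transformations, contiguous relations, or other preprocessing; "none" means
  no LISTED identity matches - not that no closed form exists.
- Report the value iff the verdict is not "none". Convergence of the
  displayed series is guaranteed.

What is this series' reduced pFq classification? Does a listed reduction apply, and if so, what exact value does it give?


At argument -1: a 2F1 with upper {-7, 4}, lower {12}, scaled by C = -\frac{5}{4}. Verdict: Kummer's theorem (I3) fires (x = -1; c = 12 equals 1+a-b for upper {-7, 4}: listed pattern). Hence: -\frac{275}{24}.

The tell: t_0 being -\frac{5}{4}, the factorial ratio (prefactor -5/4) (k+a-1)!/(a-1)! is a rising factorial (a)_k.
Step ratio: r(k) = -1 * (k-7) (k+4) / [(k+12) (k+1)] ; factor over Q: parameters, x = -1, and C = -\frac{5}{4}.


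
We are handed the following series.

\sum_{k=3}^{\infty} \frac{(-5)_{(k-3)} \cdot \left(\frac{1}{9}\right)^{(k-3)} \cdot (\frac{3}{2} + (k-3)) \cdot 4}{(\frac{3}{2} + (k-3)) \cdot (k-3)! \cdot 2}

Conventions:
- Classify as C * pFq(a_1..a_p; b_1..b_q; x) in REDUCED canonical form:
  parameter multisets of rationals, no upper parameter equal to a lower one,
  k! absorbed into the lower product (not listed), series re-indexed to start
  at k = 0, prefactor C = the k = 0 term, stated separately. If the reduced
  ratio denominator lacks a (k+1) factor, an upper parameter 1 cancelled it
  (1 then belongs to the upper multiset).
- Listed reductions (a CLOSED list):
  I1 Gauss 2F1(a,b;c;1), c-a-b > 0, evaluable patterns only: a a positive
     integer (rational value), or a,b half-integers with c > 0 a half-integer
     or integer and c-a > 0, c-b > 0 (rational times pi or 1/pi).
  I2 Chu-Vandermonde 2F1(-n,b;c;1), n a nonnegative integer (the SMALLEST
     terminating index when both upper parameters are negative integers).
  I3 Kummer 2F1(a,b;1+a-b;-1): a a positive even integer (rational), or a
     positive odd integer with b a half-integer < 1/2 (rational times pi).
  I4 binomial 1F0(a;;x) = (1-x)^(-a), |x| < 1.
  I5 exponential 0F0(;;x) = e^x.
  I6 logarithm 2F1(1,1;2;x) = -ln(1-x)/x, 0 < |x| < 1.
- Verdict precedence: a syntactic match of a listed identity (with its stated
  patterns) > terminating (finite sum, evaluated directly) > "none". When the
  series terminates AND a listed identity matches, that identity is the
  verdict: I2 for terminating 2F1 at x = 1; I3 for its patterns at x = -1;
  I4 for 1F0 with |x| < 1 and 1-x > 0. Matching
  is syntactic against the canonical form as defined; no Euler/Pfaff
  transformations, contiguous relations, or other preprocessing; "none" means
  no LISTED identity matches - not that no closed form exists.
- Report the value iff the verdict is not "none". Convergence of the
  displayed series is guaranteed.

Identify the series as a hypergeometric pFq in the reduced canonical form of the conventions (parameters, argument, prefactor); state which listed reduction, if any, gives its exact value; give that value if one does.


The series (x = \frac{1}{9}) is 1F0: upper {-5}, lower {-}, prefactor 2. Verdict: this is the I4 binomial reduction (the 1F0 binomial series: exponent 5, x = \frac{1}{9}). Sum: \frac{65536}{59049}.

Key step: x = \frac{1}{9} and k + 3/2 divides numerator and denominator alike; C = 2 after cancelling.
Step ratio: r(k) = \frac{1}{9} * (k-5) / [(k+1)] ; factor over Q: parameters, x = \frac{1}{9}, and C = 2.


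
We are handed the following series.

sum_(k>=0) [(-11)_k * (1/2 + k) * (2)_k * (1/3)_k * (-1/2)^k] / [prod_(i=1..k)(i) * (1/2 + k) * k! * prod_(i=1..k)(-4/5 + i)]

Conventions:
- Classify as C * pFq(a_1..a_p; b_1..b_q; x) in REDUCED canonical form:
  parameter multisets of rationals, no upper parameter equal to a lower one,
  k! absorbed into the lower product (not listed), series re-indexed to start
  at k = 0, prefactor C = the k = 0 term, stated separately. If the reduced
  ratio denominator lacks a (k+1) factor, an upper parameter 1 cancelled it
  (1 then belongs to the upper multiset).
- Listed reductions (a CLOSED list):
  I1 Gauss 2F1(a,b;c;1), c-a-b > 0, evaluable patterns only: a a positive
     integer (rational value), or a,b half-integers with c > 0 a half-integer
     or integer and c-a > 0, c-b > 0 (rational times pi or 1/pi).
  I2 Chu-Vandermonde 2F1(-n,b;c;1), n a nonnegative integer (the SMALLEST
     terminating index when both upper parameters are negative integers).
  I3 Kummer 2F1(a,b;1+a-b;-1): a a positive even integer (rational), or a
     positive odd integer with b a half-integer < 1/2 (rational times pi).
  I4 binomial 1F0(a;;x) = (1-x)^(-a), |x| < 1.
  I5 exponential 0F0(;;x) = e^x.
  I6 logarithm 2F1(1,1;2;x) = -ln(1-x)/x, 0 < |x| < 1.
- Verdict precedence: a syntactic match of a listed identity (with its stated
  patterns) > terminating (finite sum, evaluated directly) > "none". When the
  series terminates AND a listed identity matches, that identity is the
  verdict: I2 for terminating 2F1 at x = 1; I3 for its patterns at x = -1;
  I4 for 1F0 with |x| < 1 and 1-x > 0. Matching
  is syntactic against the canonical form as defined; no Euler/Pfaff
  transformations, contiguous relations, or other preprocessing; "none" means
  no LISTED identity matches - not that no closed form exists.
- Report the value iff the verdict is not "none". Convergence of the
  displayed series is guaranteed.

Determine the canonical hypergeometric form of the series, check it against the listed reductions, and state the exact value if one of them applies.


Classification (C = 1): 3F2 with upper {-11, 1/3, 2}, lower {1/5, 1}, argument x = -1/2. Verdict: terminating. With -11 upstairs the series is a 12-term polynomial sum; evaluated term by term. Its exact value is 96860415013417019/117773991995904.

First insight: t_0 = 1 here, and the lower running product (prefactor 1) is a rising factorial.
Ratio: r(k) = (-1/2) * (k-11) (k+1/3) (k+2) / [(k+1/5) (k+1) (k+1)] - rational in k. x = (-1/2); t_0 = 1; negate the roots.


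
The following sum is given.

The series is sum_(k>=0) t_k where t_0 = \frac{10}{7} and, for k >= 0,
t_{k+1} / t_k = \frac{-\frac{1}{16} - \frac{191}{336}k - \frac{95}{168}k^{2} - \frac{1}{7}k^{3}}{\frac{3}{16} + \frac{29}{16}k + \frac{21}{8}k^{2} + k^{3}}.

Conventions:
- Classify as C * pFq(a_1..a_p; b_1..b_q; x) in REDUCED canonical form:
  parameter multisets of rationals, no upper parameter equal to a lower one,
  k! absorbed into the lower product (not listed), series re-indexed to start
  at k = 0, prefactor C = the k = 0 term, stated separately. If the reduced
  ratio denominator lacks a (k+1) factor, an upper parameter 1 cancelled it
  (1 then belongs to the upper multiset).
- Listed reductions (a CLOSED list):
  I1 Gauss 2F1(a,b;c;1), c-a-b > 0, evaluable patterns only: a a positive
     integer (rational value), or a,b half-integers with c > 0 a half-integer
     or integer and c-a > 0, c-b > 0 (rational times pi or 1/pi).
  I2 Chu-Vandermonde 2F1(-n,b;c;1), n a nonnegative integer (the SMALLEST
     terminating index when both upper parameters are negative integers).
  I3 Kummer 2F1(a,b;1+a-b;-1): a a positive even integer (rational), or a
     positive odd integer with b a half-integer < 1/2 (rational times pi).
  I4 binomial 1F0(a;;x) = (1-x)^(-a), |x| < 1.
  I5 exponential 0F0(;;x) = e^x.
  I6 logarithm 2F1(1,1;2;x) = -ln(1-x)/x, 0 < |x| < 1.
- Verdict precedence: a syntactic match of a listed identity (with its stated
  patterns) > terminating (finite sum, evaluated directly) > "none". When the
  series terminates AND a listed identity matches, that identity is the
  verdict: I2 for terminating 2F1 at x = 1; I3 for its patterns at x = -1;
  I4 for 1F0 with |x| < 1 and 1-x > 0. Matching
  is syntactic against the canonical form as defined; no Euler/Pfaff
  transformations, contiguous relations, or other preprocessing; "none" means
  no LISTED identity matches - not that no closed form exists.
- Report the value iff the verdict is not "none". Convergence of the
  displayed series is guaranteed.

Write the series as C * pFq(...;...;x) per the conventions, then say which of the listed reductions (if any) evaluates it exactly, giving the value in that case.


The series (x = -\frac{1}{7}) is 1F0: upper {\frac{7}{3}}, lower {-}, prefactor \frac{10}{7}. Verdict: the binomial series (I4) applies (the 1F0 binomial series: exponent -7/3, x = -\frac{1}{7}). Sum: \frac{10}{7} \cdot \left(\frac{8}{7}\right)^{-\frac{7}{3}}.

First insight: t_0 being \frac{10}{7}, the expanded ratio factors over Q; C = 10/7, roots give parameters.
Term ratio: r(k) = -\frac{1}{7} * (k+\frac{7}{3}) / [(k+1)] - rational in k. x = -\frac{1}{7}; t_0 = \frac{10}{7}; negate the roots.


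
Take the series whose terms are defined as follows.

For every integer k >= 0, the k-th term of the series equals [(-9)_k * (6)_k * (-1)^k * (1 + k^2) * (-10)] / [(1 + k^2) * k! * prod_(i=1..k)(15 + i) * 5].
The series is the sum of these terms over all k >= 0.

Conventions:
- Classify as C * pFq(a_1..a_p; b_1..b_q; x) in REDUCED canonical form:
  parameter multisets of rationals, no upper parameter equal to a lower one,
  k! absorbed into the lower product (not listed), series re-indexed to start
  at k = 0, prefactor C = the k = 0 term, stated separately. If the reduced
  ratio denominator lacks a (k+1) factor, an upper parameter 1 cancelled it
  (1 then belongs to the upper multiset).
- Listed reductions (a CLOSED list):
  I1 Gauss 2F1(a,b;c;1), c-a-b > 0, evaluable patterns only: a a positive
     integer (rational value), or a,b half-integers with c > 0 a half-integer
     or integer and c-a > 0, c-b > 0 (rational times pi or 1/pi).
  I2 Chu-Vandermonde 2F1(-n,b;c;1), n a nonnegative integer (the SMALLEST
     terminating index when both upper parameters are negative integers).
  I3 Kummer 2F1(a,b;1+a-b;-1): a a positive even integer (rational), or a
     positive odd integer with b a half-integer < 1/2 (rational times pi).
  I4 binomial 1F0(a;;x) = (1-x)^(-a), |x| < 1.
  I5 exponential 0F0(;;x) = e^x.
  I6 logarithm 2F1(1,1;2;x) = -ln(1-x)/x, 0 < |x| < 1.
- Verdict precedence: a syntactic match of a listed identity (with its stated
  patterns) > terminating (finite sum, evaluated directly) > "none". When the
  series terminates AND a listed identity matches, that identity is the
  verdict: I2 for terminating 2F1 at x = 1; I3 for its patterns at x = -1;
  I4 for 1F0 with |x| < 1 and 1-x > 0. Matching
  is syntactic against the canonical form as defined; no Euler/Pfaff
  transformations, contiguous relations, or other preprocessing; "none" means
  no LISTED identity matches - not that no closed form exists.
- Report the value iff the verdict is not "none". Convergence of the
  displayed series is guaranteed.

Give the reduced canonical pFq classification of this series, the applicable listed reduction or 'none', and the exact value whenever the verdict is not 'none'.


Reduced: x = -1, 2F1, upper = {-9, 6}, lower = {16}, C = -2. Verdict (x = -1): Kummer (I3) applies (x = -1; c = 16 equals 1+a-b for upper {-9, 6}: listed pattern). Sum: -91/2.

Structural cue: x = (-1) and the constant factors (prefactor -2) combine into one prefactor.
Step ratio: r(k) = (-1) * (k-9) (k+6) / [(k+16) (k+1)] ; factor over Q: parameters, x = (-1), and C = -2.


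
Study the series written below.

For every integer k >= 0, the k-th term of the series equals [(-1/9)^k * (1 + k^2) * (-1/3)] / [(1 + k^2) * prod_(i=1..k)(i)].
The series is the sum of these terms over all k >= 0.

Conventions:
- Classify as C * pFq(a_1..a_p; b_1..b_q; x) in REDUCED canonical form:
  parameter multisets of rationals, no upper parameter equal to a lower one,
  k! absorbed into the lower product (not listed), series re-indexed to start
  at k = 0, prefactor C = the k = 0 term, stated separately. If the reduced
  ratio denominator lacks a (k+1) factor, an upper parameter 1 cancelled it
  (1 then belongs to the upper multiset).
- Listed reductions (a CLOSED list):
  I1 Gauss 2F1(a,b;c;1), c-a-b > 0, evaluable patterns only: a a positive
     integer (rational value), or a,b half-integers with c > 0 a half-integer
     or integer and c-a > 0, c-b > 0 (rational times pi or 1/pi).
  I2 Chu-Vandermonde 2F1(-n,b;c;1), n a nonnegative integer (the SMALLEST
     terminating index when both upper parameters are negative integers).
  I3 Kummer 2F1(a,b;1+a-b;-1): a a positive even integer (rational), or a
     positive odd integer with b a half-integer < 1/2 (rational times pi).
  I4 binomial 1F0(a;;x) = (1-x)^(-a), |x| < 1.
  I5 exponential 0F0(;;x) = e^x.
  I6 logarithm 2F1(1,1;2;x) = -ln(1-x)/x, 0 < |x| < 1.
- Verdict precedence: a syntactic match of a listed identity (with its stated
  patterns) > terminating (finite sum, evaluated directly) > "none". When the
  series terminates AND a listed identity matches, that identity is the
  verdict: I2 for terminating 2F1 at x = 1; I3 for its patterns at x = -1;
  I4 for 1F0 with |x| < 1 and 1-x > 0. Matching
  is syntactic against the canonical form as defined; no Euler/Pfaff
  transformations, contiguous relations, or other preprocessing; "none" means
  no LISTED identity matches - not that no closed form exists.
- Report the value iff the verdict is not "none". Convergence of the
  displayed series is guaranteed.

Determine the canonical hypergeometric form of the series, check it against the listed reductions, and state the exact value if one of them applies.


Canonical form: C = -1/3 times 0F0 with upper {-}, lower {-}, x = -1/9. Verdict: the I5 exponential reduction matches (the 0F0 exponential series at x = -1/9). Value: (-1/3) * e^(-1/9).

The tell: from the first term -1/3: k^2 + 1 divides numerator and denominator alike; C = -1/3 after cancelling.
Term ratio: r(k) = (-1/9) * 1 / [(k+1)] - rational in k. x = (-1/9); t_0 = -1/3; negate the roots.


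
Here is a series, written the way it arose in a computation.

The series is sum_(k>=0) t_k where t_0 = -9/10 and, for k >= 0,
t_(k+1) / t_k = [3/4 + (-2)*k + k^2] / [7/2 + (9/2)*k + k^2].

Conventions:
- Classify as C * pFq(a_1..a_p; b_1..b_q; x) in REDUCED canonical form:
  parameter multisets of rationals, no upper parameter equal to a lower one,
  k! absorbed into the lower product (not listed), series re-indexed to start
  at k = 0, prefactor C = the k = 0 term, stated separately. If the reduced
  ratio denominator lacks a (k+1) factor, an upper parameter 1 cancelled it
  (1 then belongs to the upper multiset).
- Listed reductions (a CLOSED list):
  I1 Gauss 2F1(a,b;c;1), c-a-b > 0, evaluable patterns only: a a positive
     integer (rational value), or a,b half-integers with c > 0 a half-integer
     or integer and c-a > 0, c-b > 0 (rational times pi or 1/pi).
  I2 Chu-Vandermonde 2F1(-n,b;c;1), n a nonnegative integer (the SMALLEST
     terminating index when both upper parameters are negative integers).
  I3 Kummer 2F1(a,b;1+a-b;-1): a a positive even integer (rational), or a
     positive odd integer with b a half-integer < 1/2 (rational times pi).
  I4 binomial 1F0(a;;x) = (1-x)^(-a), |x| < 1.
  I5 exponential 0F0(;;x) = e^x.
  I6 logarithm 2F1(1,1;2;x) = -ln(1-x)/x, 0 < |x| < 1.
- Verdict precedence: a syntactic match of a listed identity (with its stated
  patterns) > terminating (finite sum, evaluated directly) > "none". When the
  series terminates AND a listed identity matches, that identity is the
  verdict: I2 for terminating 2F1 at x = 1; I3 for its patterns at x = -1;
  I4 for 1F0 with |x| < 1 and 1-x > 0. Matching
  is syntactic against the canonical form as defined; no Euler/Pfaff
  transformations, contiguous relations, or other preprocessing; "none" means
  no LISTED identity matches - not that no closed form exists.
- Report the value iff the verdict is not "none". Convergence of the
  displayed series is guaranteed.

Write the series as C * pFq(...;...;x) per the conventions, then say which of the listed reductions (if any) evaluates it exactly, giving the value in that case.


Key step: from the first term -9/10: factor the ratio over Q (prefactor -9/10): negated roots = parameters.
Ratio: r(k) = 1 * (k-3/2) (k-1/2) / [(k+7/2) (k+1)] - poly over poly, x = 1 from leading terms; C = -9/10 at k = 0.

x = 1 here; the reduced form reads 2F1, upper {-3/2, -1/2}, lower {7/2}, C = -9/10. Verdict (x = 1): the half-integer Gauss pattern (I1) applies (x = 1; upper {-3/2, -1/2} half-integers, c = 7/2 in the evaluable pattern). Its exact value is (-2835/8192) * pi.


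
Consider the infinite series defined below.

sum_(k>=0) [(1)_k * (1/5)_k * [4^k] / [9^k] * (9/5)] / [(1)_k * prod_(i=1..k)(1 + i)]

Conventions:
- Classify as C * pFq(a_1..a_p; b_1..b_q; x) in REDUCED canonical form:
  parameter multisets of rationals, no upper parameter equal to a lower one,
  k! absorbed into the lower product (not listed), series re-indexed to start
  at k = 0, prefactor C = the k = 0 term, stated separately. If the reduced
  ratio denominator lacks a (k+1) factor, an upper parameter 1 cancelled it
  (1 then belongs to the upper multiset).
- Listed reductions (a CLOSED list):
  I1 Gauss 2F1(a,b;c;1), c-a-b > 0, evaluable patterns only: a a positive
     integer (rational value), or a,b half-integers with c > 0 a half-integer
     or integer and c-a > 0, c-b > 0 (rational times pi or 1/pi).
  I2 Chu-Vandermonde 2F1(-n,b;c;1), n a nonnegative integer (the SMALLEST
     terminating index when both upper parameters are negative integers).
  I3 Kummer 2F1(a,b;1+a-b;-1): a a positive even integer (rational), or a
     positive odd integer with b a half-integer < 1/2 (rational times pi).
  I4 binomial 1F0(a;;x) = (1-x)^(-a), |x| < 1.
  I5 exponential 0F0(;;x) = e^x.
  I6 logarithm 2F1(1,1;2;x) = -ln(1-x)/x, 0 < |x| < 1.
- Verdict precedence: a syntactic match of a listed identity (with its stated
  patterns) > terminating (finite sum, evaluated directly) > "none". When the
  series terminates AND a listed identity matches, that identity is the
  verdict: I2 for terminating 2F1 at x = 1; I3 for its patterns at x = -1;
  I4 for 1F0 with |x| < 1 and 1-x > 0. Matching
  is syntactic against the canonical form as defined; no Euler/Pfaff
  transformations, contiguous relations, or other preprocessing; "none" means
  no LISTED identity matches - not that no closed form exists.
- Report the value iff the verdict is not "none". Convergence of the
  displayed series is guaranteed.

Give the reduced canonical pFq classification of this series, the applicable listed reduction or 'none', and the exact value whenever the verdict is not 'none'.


The series (x = 4/9) is 2F1: upper {1/5, 1}, lower {2}, prefactor 9/5. Verdict: none. No listed pattern accepts 2F1(1/5, 1; 2; 4/9).

The tell: from the first term 9/5: the two geometric factors (C = 9/5, x = 4/9) combine into one argument.
Step ratio: r(k) = (4/9) * (k+1/5) (k+1) / [(k+2) (k+1)] - poly over poly, x = (4/9) from leading terms; C = 9/5 at k = 0.


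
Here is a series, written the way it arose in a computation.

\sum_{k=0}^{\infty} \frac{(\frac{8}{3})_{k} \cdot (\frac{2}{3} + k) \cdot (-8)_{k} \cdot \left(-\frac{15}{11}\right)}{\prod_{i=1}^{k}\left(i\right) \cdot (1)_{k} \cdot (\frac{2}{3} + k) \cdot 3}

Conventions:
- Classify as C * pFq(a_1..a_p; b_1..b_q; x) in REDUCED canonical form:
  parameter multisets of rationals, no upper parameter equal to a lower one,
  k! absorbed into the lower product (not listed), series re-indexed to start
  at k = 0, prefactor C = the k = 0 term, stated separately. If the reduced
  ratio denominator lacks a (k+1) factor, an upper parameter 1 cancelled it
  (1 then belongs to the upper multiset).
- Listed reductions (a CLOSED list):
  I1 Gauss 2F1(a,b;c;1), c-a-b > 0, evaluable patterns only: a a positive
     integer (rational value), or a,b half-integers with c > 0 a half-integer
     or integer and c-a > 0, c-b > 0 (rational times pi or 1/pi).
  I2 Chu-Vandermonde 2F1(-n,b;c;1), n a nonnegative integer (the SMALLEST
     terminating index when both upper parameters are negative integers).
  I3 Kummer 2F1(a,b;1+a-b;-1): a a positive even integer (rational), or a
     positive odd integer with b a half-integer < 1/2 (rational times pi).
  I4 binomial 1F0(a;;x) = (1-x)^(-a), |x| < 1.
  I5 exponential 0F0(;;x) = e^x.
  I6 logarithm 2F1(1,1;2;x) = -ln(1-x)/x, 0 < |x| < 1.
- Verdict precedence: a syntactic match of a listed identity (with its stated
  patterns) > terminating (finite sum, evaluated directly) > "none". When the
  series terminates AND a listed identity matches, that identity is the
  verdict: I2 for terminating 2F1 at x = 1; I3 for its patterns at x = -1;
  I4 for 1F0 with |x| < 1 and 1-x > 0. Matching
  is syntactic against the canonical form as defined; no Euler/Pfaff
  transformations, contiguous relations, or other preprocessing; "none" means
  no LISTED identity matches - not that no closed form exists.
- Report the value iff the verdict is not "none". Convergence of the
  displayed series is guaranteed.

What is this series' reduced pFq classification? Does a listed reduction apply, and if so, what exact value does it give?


Key observation: x = 1 and k + 2/3 divides numerator and denominator alike; C = -5/11 after cancelling.
Adjacent-term ratio: r(k) = 1 * (k-8) (k+\frac{8}{3}) / [(k+1) (k+1)] - rational; roots negated = parameters, x = 1, C = -\frac{5}{11}.

Reduced: x = 1, 2F1, upper = {-8, \frac{8}{3}}, lower = {1}, C = -\frac{5}{11}. Verdict at x = 1: the Chu-Vandermonde identity I2 matches (terminating 2F1 at x = 1 with n = 8, b = 8/3, c = 1). Hence: -\frac{650}{649539}.


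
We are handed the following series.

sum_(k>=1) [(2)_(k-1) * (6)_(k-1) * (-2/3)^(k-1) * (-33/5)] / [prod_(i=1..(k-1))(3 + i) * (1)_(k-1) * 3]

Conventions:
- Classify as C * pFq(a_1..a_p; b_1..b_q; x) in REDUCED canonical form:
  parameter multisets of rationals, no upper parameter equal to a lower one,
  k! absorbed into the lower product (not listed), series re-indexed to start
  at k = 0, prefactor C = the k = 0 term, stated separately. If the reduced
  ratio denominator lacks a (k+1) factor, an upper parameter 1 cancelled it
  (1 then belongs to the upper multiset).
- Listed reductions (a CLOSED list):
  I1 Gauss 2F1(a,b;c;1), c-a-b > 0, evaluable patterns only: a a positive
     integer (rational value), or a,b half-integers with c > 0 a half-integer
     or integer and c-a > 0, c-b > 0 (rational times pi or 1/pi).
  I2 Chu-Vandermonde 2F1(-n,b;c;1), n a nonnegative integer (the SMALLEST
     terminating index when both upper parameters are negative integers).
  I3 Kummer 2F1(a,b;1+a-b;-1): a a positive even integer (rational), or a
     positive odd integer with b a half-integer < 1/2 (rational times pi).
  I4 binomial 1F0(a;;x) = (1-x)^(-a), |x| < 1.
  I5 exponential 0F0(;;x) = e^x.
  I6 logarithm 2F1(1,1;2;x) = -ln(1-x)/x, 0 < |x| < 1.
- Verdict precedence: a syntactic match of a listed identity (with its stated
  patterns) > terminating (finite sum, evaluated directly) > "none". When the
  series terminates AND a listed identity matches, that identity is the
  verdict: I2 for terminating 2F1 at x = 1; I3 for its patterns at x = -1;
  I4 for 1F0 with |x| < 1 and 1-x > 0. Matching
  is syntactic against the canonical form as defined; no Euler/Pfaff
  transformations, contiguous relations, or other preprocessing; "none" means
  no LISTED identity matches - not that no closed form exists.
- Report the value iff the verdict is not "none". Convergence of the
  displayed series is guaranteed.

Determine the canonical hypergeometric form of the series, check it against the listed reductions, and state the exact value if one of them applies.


Canonical form: C = -11/5 times 2F1 with upper {2, 6}, lower {4}, x = -2/3. Verdict: none here - no I1-I6 shape fits x = -2/3 with lower {4}.

Key observation: with t_0 = -11/5, the lower running product (C = -11/5) is a rising factorial.
Ratio: r(k) = (-2/3) * (k+2) (k+6) / [(k+4) (k+1)] - rational; roots negated = parameters, x = (-2/3), C = -11/5.


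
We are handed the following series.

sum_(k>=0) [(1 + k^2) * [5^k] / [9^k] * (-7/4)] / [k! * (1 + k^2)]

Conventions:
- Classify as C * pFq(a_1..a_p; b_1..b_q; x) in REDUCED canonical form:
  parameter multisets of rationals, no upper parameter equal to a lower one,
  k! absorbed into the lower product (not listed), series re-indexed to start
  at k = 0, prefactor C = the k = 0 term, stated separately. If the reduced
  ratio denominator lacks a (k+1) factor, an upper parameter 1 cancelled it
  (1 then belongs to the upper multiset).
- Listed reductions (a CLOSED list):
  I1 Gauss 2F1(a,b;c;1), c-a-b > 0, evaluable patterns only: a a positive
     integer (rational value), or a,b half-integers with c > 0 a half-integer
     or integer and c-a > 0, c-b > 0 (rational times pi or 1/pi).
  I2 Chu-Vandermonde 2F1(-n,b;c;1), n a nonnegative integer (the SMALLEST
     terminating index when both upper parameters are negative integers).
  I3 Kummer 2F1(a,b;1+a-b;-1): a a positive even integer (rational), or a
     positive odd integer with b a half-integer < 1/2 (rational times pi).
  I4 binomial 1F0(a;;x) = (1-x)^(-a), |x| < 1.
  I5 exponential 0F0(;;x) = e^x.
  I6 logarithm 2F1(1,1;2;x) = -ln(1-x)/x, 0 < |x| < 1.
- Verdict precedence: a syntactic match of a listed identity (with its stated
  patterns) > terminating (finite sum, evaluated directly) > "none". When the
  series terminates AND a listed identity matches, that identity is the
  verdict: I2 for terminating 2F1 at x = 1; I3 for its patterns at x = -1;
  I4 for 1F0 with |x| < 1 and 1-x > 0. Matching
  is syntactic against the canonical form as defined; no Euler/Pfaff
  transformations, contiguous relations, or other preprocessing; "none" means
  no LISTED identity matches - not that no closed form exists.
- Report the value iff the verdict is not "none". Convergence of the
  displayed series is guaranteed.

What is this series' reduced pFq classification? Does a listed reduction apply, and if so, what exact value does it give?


Prefactor -7/4, argument 5/9: 0F0 with upper {-} over lower {-}. Verdict: the I5 exponential reduction fires (the 0F0 exponential series at x = 5/9). Value: (-7/4) * e^(5/9).

First insight: t_0 being -7/4, k^2 + 1 divides numerator and denominator alike; prefactor -7/4 after cancelling.
Consecutive-term ratio: r(k) = (5/9) * 1 / [(k+1)] - rational in k. x = (5/9); t_0 = -7/4; negate the roots.


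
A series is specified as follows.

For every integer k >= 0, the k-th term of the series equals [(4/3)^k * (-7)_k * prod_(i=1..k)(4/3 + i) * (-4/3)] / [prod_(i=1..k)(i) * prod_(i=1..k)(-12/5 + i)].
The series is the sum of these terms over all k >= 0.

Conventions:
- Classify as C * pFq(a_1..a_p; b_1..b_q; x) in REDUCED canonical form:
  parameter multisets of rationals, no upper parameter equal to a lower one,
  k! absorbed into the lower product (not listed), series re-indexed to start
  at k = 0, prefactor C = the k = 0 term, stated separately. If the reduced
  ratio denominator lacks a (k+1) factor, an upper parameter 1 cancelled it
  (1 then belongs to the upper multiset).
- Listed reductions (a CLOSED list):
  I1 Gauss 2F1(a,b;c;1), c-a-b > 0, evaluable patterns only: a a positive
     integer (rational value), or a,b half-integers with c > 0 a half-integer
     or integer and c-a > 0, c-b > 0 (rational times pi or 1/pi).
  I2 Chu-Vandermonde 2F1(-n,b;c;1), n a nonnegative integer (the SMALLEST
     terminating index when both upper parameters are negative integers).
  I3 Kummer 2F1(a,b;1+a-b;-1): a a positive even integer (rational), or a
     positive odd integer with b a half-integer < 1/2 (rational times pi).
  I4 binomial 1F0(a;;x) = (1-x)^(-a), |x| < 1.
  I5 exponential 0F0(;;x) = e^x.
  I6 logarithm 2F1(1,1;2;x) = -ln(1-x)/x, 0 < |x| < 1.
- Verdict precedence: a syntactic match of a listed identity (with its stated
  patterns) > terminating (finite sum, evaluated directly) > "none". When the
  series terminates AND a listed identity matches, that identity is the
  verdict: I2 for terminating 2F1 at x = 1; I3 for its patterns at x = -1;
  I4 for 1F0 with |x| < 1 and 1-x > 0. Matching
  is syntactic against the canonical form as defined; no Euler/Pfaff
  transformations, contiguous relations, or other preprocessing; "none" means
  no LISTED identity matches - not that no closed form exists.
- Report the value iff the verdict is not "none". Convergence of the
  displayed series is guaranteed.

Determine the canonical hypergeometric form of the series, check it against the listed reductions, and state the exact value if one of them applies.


Key step: t_0 being -4/3, the running product (C = -4/3) telescopes to a rising factorial.
Consecutive-term ratio: r(k) = (4/3) * (k-7) (k+7/3) / [(k-7/5) (k+1)] - rational in k. x = (4/3); t_0 = -4/3; negate the roots.

At argument 4/3: a 2F1 with upper {-7, 7/3}, lower {-7/5}, scaled by C = -4/3. Verdict: terminating (-7 upstairs). 8 nonzero terms in all; added directly. Exact value: 1656214710844/8910671247.


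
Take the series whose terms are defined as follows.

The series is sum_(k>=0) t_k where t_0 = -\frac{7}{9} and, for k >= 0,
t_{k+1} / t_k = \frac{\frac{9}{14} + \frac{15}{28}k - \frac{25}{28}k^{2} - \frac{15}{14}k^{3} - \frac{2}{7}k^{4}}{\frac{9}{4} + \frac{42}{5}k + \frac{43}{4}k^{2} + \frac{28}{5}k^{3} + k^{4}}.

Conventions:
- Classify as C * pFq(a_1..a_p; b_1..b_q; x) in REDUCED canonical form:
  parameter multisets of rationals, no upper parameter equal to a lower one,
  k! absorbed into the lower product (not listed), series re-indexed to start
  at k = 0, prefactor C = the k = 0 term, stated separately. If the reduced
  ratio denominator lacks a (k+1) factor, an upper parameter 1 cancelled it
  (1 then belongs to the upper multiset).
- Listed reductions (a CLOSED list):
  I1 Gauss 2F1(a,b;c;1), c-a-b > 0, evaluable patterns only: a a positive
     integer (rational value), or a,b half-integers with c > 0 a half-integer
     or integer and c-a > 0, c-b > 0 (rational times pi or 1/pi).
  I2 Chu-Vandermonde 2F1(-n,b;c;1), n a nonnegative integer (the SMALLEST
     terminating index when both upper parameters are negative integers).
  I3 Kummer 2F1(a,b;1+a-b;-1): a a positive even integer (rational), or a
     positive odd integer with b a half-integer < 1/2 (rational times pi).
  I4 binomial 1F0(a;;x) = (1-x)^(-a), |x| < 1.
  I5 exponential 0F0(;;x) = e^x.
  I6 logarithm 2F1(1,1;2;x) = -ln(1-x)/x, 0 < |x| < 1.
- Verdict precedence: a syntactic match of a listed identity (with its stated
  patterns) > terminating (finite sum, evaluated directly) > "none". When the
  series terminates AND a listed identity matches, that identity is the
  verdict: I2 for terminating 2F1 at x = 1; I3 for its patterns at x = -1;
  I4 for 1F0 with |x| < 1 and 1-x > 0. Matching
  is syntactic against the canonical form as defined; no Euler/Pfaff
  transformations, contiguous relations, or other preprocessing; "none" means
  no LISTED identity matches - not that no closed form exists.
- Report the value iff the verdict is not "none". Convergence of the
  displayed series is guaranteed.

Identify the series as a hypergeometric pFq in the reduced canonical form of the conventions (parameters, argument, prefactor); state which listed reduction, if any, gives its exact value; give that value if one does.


The series (x = -\frac{2}{7}) is 3F2: upper {-\frac{3}{4}, 1, 2}, lower {\frac{3}{5}, \frac{5}{2}}, prefactor -\frac{7}{9}. Verdict: none - this 3F2 at x = -\frac{2}{7} matches no listed pattern, and upper {-\frac{3}{4}, 1, 2} holds no stopper.

Key step: x = -\frac{2}{7} and factor the ratio over Q (prefactor -7/9): negated roots = parameters.
Term ratio: r(k) = -\frac{2}{7} * (k-\frac{3}{4}) (k+1) (k+2) / [(k+\frac{3}{5}) (k+\frac{5}{2}) (k+1)] ; factor over Q: parameters, x = -\frac{2}{7}, and C = -\frac{7}{9}.


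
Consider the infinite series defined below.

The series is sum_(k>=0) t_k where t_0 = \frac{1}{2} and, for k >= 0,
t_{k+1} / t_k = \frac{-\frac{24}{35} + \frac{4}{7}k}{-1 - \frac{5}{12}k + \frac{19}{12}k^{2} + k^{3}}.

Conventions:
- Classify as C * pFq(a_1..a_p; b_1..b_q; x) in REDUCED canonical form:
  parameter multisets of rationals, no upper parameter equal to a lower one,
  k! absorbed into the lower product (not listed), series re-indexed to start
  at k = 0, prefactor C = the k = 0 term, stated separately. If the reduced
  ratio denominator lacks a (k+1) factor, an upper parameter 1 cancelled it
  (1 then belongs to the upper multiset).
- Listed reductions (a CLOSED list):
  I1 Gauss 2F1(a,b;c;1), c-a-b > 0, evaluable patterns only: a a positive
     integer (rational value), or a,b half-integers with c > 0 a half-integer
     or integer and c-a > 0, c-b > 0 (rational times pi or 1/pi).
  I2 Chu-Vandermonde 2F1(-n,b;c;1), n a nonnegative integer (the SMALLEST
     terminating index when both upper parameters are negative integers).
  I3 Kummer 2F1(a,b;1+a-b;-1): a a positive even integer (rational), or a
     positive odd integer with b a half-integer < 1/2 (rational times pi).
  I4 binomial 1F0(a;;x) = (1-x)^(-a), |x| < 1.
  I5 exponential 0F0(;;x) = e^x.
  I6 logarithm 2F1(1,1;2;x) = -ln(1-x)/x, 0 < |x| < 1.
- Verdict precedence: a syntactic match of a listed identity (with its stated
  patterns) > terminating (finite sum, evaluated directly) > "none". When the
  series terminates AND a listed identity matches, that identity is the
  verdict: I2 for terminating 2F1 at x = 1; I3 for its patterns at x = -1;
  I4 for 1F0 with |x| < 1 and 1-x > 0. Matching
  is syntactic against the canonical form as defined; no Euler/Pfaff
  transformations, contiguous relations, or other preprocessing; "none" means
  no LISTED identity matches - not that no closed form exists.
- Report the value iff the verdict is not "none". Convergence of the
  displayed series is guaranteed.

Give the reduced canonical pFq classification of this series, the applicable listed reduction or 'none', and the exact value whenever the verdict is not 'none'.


x = \frac{4}{7} here; the reduced form reads 1F2, upper {-\frac{6}{5}}, lower {-\frac{3}{4}, \frac{4}{3}}, C = \frac{1}{2}. Verdict: none - at argument \frac{4}{7} the multisets {-\frac{6}{5}} ; {-\frac{3}{4}, \frac{4}{3}} match no listed identity.

First insight: with t_0 = \frac{1}{2}, factor the ratio over Q (prefactor 1/2): negated roots = parameters.
Consecutive-term ratio: r(k) = \frac{4}{7} * (k-\frac{6}{5}) / [(k-\frac{3}{4}) (k+\frac{4}{3}) (k+1)] - rational in k. x = \frac{4}{7}; t_0 = \frac{1}{2}; negate the roots.


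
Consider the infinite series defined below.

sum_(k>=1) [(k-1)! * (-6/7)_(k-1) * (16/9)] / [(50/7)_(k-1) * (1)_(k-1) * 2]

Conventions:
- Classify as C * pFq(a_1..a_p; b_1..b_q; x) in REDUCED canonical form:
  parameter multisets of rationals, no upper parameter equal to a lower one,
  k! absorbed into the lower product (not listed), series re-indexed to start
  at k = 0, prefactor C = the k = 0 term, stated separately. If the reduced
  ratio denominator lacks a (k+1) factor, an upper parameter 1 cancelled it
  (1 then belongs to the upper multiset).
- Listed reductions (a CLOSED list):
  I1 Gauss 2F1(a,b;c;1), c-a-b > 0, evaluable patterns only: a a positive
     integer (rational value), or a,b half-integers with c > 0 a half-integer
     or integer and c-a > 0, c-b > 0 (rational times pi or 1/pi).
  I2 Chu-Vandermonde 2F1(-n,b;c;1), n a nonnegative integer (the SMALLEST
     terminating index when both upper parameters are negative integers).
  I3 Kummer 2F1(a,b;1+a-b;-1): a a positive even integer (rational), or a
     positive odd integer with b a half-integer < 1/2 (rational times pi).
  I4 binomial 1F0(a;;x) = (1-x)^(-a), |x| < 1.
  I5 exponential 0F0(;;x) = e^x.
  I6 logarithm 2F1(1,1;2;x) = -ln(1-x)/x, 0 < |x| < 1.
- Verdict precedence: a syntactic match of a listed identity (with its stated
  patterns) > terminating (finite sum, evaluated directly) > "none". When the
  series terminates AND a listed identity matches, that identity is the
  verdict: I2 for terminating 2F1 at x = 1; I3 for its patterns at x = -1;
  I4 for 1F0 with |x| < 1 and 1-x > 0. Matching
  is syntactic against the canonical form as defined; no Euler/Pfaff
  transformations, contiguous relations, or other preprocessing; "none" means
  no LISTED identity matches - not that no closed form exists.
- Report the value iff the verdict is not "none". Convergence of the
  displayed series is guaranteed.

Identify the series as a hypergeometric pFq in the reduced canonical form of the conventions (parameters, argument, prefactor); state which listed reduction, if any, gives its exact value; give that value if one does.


Prefactor 8/9, argument 1: 2F1 with upper {-6/7, 1} over lower {50/7}. Verdict: Gauss's theorem (I1) matches (x = 1: the Gamma ratio telescopes since c-a-b = 7 > 0 and a = 1 in Z>0). Sum: 344/441.

Structural cue: t_0 = 8/9 here, and the constant factors (prefactor 8/9) combine into one prefactor.
Adjacent-term ratio: r(k) = 1 * (k-6/7) (k+1) / [(k+50/7) (k+1)] - poly over poly, x = 1 from leading terms; C = 8/9 at k = 0.
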